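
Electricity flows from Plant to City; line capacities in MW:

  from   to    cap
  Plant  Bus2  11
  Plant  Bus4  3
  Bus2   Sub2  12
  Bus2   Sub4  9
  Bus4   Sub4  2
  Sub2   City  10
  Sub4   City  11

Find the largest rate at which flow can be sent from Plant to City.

Augment Plant→Bus2→Sub2→City: bottleneck 10, flow now 10.
Augment Plant→Bus2→Sub4→City: bottleneck 1, flow now 11.
Augment Plant→Bus4→Sub4→City: bottleneck 2, flow now 13.
No augmenting path remains; maximum flow = 13.
In the residual graph, reachable from Plant: {Plant, Bus4}.
Min-cut edges: Plant→Bus2 (11), Bus4→Sub4 (2); capacity 11 + 2 = 13.
This cut is saturated, so no flow can exceed 13.

13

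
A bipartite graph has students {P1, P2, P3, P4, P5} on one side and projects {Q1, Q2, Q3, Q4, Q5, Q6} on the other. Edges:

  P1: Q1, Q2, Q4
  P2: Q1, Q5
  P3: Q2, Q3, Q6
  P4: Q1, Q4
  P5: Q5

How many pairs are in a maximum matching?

5

Unit-capacity flow: source→left, listed edges, right→sink; max matching = max flow.
Augmenting path P1→Q1 (+1); matched 1.
Augmenting path P2→Q5 (+1); matched 2.
Augmenting path P3→Q2 (+1); matched 3.
Augmenting path P4→Q4 (+1); matched 4.
Augmenting path P5→Q5→P2→Q1→P1→Q2→P3→Q3 (+1); matched 5.
No augmenting path remains; maximum matching = 5.
König certificate: {P1, P2, P3, P4, P5} is a vertex cover of size 5 (every listed pair touches it), so no matching can be larger.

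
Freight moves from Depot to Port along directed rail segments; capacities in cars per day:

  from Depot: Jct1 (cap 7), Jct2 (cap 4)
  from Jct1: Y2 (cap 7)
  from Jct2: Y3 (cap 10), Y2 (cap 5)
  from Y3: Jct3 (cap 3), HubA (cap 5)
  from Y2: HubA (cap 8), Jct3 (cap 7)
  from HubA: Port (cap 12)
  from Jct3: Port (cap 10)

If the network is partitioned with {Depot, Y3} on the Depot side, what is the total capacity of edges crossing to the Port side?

19

Edges leaving {Depot, Y3}: Depot→Jct1 (7), Depot→Jct2 (4), Y3→HubA (5), Y3→Jct3 (3).
Cut capacity = 7 + 4 + 5 + 3 = 19.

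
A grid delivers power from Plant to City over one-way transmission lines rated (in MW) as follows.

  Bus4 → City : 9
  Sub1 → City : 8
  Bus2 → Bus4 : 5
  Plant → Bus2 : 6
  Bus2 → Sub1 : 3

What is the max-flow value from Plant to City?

6

Augment Plant→Bus2→Sub1→City: bottleneck 3, flow now 3.
Augment Plant→Bus2→Bus4→City: bottleneck 3, flow now 6.
No augmenting path remains; maximum flow = 6.
In the residual graph, reachable from Plant: {Plant}.
Min-cut edges: Plant→Bus2 (6); capacity 6 = 6.
This cut is saturated, so no flow can exceed 6.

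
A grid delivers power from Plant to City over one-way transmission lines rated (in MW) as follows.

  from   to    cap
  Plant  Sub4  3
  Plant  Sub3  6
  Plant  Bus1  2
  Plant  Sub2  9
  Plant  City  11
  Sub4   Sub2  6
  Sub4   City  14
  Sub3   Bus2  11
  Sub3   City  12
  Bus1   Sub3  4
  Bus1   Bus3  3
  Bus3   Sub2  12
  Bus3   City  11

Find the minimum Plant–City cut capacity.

Augment Plant→City: bottleneck 11, flow now 11.
Augment Plant→Sub4→City: bottleneck 3, flow now 14.
Augment Plant→Sub3→City: bottleneck 6, flow now 20.
Augment Plant→Bus1→Sub3→City: bottleneck 2, flow now 22.
No augmenting path remains; maximum flow = 22.
By max-flow min-cut, the minimum cut capacity equals the max flow.
In the residual graph, reachable from Plant: {Plant, Sub2}.
Min-cut edges: Plant→Sub4 (3), Plant→Sub3 (6), Plant→Bus1 (2), Plant→City (11); capacity 3 + 6 + 2 + 11 = 22.

22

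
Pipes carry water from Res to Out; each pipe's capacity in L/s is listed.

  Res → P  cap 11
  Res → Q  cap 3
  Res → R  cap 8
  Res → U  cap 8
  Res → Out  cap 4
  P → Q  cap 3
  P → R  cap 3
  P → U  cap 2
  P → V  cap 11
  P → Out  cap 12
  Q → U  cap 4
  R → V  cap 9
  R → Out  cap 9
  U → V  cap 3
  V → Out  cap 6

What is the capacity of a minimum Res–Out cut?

26

Augment Res→Out: bottleneck 4, flow now 4.
Augment Res→P→Out: bottleneck 11, flow now 15.
Augment Res→R→Out: bottleneck 8, flow now 23.
Augment Res→U→V→Out: bottleneck 3, flow now 26.
No augmenting path remains; maximum flow = 26.
By max-flow min-cut, the minimum cut capacity equals the max flow.
In the residual graph, reachable from Res: {Res, Q, U}.
Min-cut edges: Res→P (11), Res→R (8), Res→Out (4), U→V (3); capacity 11 + 8 + 4 + 3 = 26.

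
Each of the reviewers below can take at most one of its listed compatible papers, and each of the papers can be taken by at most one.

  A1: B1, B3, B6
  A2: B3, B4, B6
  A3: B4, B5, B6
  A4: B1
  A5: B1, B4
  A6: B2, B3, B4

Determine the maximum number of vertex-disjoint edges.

6

Unit-capacity flow: source→left, listed edges, right→sink; max matching = max flow.
Augmenting path A1→B1 (+1); matched 1.
Augmenting path A2→B3 (+1); matched 2.
Augmenting path A3→B4 (+1); matched 3.
Augmenting path A6→B2 (+1); matched 4.
Augmenting path A4→B1→A1→B6 (+1); matched 5.
Augmenting path A5→B4→A3→B5 (+1); matched 6.
No augmenting path remains; maximum matching = 6.
König certificate: {A1, A2, A3, A4, A5, A6} is a vertex cover of size 6 (every listed pair touches it), so no matching can be larger.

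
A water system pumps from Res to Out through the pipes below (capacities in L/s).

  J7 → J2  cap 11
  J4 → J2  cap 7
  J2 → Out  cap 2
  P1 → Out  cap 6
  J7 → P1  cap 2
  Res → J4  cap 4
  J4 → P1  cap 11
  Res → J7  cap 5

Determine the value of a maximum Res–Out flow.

8

Augment Res→J7→J2→Out: bottleneck 2, flow now 2.
Augment Res→J7→P1→Out: bottleneck 2, flow now 4.
Augment Res→J4→P1→Out: bottleneck 4, flow now 8.
No augmenting path remains; maximum flow = 8.
In the residual graph, reachable from Res: {Res, J7, J2}.
Min-cut edges: Res→J4 (4), J7→P1 (2), J2→Out (2); capacity 4 + 2 + 2 = 8.
This cut is saturated, so no flow can exceed 8.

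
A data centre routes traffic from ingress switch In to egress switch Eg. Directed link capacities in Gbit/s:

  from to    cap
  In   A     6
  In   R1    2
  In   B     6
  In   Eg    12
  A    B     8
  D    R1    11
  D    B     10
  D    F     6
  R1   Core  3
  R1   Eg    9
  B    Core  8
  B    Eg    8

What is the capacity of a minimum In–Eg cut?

22

Augment In→Eg: bottleneck 12, flow now 12.
Augment In→R1→Eg: bottleneck 2, flow now 14.
Augment In→B→Eg: bottleneck 6, flow now 20.
Augment In→A→B→Eg: bottleneck 2, flow now 22.
No augmenting path remains; maximum flow = 22.
By max-flow min-cut, the minimum cut capacity equals the max flow.
In the residual graph, reachable from In: {In, A, B, Core}.
Min-cut edges: In→R1 (2), In→Eg (12), B→Eg (8); capacity 2 + 12 + 8 = 22.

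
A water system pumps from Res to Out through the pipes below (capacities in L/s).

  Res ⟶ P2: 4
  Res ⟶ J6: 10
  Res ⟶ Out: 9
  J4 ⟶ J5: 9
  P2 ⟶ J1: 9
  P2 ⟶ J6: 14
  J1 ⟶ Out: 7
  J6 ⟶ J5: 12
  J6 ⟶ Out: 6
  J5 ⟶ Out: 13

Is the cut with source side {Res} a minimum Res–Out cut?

Given cut capacity: 4 + 10 + 9 = 23.
Augment Res→Out: bottleneck 9, flow now 9.
Augment Res→J6→Out: bottleneck 6, flow now 15.
Augment Res→P2→J1→Out: bottleneck 4, flow now 19.
Augment Res→J6→J5→Out: bottleneck 4, flow now 23.
No augmenting path remains; maximum flow = 23.
Cut capacity 23 equals the max flow, so it is a minimum cut.

Yes — it is a minimum cut (capacity 23).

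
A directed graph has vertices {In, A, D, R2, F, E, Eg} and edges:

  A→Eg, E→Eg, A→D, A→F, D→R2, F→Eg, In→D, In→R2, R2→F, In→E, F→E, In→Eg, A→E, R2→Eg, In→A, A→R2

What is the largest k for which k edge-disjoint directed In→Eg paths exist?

5

Assign every edge capacity 1; by Menger, the answer equals the max flow.
Path In→Eg (+1); total 1.
Path In→A→Eg (+1); total 2.
Path In→R2→Eg (+1); total 3.
Path In→E→Eg (+1); total 4.
Path In→D→R2→F→Eg (+1); total 5.
No residual In→Eg path; max flow = 5.
Certifying cut of size 5: {In→A, In→D, In→E, In→Eg, In→R2}.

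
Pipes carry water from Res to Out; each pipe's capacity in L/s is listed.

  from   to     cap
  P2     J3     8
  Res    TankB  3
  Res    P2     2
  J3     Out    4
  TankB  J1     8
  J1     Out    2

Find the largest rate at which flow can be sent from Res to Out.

Augment Res→TankB→J1→Out: bottleneck 2, flow now 2.
Augment Res→P2→J3→Out: bottleneck 2, flow now 4.
No augmenting path remains; maximum flow = 4.
In the residual graph, reachable from Res: {Res, TankB, J1}.
Min-cut edges: Res→P2 (2), J1→Out (2); capacity 2 + 2 = 4.
This cut is saturated, so no flow can exceed 4.

4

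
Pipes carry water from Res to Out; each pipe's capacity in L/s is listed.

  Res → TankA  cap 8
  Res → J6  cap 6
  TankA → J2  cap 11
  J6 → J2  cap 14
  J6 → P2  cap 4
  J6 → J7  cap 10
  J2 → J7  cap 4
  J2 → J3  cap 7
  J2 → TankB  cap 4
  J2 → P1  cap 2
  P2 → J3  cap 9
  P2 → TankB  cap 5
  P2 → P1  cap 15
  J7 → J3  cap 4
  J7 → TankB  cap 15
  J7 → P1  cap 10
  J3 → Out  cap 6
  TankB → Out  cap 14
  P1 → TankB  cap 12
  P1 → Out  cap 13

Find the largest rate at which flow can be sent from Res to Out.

Augment Res→TankA→J2→J3→Out: bottleneck 6, flow now 6.
Augment Res→TankA→J2→TankB→Out: bottleneck 2, flow now 8.
Augment Res→J6→J2→TankB→Out: bottleneck 2, flow now 10.
Augment Res→J6→J2→P1→Out: bottleneck 2, flow now 12.
Augment Res→J6→P2→TankB→Out: bottleneck 2, flow now 14.
No augmenting path remains; maximum flow = 14.
In the residual graph, reachable from Res: {Res}.
Min-cut edges: Res→TankA (8), Res→J6 (6); capacity 8 + 6 = 14.
This cut is saturated, so no flow can exceed 14.

14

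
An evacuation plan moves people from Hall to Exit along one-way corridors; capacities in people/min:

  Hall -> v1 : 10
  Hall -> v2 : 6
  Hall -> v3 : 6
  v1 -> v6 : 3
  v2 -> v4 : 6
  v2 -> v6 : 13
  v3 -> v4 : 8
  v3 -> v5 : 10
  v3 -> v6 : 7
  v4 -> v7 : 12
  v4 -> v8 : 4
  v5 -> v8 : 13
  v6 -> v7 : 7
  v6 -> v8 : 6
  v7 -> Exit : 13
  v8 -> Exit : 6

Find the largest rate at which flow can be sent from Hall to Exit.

Augment Hall→v1→v6→v7→Exit: bottleneck 3, flow now 3.
Augment Hall→v2→v4→v7→Exit: bottleneck 6, flow now 9.
Augment Hall→v3→v4→v7→Exit: bottleneck 4, flow now 13.
Augment Hall→v3→v4→v8→Exit: bottleneck 2, flow now 15.
No augmenting path remains; maximum flow = 15.
In the residual graph, reachable from Hall: {Hall, v1}.
Min-cut edges: Hall→v2 (6), Hall→v3 (6), v1→v6 (3); capacity 6 + 6 + 3 = 15.
This cut is saturated, so no flow can exceed 15.

15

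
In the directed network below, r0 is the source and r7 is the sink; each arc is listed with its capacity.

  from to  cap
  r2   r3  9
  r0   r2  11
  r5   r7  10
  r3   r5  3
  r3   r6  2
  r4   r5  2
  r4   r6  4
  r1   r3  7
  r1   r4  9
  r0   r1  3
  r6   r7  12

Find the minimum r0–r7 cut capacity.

8

Augment r0→r1→r3→r5→r7: bottleneck 3, flow now 3.
Augment r0→r2→r3→r6→r7: bottleneck 2, flow now 5.
Augment r0→r2→r3→r1→r4→r5→r7: bottleneck 2, flow now 7. (uses reverse residual edge)
Augment r0→r2→r3→r1→r4→r6→r7: bottleneck 1, flow now 8. (uses reverse residual edge)
No augmenting path remains; maximum flow = 8.
By max-flow min-cut, the minimum cut capacity equals the max flow.
In the residual graph, reachable from r0: {r0, r2, r3}.
Min-cut edges: r0→r1 (3), r3→r5 (3), r3→r6 (2); capacity 3 + 3 + 2 = 8.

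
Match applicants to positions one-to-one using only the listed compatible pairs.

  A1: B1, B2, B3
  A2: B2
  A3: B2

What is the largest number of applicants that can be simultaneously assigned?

Unit-capacity flow: source→left, listed edges, right→sink; max matching = max flow.
Augmenting path A1→B1 (+1); matched 1.
Augmenting path A2→B2 (+1); matched 2.
No augmenting path remains; maximum matching = 2.
König certificate: {A1, B2} is a vertex cover of size 2 (every listed pair touches it), so no matching can be larger.

2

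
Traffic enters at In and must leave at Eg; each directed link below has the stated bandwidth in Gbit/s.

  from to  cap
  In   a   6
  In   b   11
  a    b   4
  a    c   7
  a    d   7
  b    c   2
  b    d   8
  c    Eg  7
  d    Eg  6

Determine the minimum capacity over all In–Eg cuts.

13

Augment In→a→c→Eg: bottleneck 6, flow now 6.
Augment In→b→c→Eg: bottleneck 1, flow now 7.
Augment In→b→d→Eg: bottleneck 6, flow now 13.
No augmenting path remains; maximum flow = 13.
By max-flow min-cut, the minimum cut capacity equals the max flow.
In the residual graph, reachable from In: {In, a, b, c, d}.
Min-cut edges: c→Eg (7), d→Eg (6); capacity 7 + 6 = 13.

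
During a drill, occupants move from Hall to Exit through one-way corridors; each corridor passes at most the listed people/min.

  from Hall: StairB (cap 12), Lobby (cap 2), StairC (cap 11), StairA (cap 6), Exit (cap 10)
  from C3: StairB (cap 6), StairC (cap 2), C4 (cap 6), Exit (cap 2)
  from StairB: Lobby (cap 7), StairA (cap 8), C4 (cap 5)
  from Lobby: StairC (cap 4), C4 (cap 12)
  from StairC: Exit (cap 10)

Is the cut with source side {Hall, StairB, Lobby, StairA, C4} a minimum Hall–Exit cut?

No — its capacity is 25, but the minimum cut has capacity 20.

Given cut capacity: 11 + 10 + 4 = 25.
Augment Hall→Exit: bottleneck 10, flow now 10.
Augment Hall→StairC→Exit: bottleneck 10, flow now 20.
No augmenting path remains; maximum flow = 20.
In the residual graph, reachable from Hall: {Hall, StairB, Lobby, StairC, StairA, C4}.
Min-cut edges: Hall→Exit (10), StairC→Exit (10); capacity 10 + 10 = 20.
Cut capacity 25 exceeds the max flow 20, so it is not minimum.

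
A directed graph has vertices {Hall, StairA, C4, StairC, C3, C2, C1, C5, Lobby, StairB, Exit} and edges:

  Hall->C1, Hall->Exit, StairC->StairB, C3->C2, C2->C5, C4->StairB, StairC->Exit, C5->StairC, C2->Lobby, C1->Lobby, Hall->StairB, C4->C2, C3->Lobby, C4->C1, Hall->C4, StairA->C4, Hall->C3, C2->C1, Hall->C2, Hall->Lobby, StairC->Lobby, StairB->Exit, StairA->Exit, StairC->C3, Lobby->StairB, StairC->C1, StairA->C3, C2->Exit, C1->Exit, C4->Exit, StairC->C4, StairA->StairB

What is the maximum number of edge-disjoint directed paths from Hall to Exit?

6

Assign every edge capacity 1; by Menger, the answer equals the max flow.
Path Hall→Exit (+1); total 1.
Path Hall→C4→Exit (+1); total 2.
Path Hall→C2→Exit (+1); total 3.
Path Hall→C1→Exit (+1); total 4.
Path Hall→StairB→Exit (+1); total 5.
Path Hall→C3→C2→C5→StairC→Exit (+1); total 6.
No residual Hall→Exit path; max flow = 6.
Certifying cut of size 6: {Hall→C1, Hall→C2, Hall→C3, Hall→C4, Hall→Exit, StairB→Exit}.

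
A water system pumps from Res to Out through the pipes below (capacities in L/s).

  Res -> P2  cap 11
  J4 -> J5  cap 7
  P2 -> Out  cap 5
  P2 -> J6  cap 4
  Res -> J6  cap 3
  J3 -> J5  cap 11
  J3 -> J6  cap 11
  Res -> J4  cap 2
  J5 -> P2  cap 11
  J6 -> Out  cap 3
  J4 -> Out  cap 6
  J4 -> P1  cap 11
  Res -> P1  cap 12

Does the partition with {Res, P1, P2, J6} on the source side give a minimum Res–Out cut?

Given cut capacity: 2 + 5 + 3 = 10.
Augment Res→J4→Out: bottleneck 2, flow now 2.
Augment Res→P2→Out: bottleneck 5, flow now 7.
Augment Res→J6→Out: bottleneck 3, flow now 10.
No augmenting path remains; maximum flow = 10.
Cut capacity 10 equals the max flow, so it is a minimum cut.

Yes — it is a minimum cut (capacity 10).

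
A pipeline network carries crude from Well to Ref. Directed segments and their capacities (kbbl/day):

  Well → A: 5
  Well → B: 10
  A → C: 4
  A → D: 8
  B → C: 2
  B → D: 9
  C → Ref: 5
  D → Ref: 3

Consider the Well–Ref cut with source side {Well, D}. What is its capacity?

18

Edges leaving {Well, D}: Well→A (5), Well→B (10), D→Ref (3).
Cut capacity = 5 + 10 + 3 = 18.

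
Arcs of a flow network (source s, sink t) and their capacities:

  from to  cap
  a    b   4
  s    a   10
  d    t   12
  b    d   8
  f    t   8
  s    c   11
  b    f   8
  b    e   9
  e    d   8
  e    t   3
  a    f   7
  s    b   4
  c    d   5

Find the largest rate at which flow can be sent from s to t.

19

Augment s→a→f→t: bottleneck 7, flow now 7.
Augment s→b→d→t: bottleneck 4, flow now 11.
Augment s→c→d→t: bottleneck 5, flow now 16.
Augment s→a→b→d→t: bottleneck 3, flow now 19.
No augmenting path remains; maximum flow = 19.
In the residual graph, reachable from s: {s, c}.
Min-cut edges: s→a (10), s→b (4), c→d (5); capacity 10 + 4 + 5 = 19.
This cut is saturated, so no flow can exceed 19.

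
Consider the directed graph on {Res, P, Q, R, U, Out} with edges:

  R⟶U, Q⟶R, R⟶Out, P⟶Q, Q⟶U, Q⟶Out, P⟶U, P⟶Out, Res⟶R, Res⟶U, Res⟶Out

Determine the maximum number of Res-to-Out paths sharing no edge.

Assign every edge capacity 1; by Menger, the answer equals the max flow.
Path Res→Out (+1); total 1.
Path Res→R→Out (+1); total 2.
No residual Res→Out path; max flow = 2.
Certifying cut of size 2: {Res→Out, Res→R}.

2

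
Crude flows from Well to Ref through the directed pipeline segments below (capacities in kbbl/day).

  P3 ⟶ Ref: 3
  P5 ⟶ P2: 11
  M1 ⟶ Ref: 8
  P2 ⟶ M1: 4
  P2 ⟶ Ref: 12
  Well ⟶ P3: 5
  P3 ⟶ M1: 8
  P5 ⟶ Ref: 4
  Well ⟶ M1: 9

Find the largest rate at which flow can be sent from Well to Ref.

Augment Well→P3→Ref: bottleneck 3, flow now 3.
Augment Well→M1→Ref: bottleneck 8, flow now 11.
No augmenting path remains; maximum flow = 11.
In the residual graph, reachable from Well: {Well, P3, M1}.
Min-cut edges: P3→Ref (3), M1→Ref (8); capacity 3 + 8 = 11.
This cut is saturated, so no flow can exceed 11.

11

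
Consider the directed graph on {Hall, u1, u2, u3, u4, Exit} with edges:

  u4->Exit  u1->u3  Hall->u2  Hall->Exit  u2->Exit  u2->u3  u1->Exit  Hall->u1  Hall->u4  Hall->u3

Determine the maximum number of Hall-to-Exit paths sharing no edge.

4

Assign every edge capacity 1; by Menger, the answer equals the max flow.
Path Hall→Exit (+1); total 1.
Path Hall→u1→Exit (+1); total 2.
Path Hall→u2→Exit (+1); total 3.
Path Hall→u4→Exit (+1); total 4.
No residual Hall→Exit path; max flow = 4.
Certifying cut of size 4: {Hall→Exit, Hall→u1, Hall→u2, Hall→u4}.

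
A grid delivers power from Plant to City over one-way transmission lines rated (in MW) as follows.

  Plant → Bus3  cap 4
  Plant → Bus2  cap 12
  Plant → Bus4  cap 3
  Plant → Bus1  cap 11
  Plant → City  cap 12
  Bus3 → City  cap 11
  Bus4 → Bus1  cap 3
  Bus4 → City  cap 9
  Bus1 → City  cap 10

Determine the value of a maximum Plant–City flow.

Augment Plant→City: bottleneck 12, flow now 12.
Augment Plant→Bus3→City: bottleneck 4, flow now 16.
Augment Plant→Bus4→City: bottleneck 3, flow now 19.
Augment Plant→Bus1→City: bottleneck 10, flow now 29.
No augmenting path remains; maximum flow = 29.
In the residual graph, reachable from Plant: {Plant, Bus2, Bus1}.
Min-cut edges: Plant→Bus3 (4), Plant→Bus4 (3), Plant→City (12), Bus1→City (10); capacity 4 + 3 + 12 + 10 = 29.
This cut is saturated, so no flow can exceed 29.

29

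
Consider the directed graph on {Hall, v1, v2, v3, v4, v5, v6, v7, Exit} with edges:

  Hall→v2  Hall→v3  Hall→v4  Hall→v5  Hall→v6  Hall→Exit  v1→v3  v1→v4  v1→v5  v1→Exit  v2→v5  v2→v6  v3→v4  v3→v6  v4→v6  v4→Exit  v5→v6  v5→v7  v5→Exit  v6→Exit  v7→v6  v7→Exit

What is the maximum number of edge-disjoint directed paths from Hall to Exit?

Assign every edge capacity 1; by Menger, the answer equals the max flow.
Path Hall→Exit (+1); total 1.
Path Hall→v4→Exit (+1); total 2.
Path Hall→v5→Exit (+1); total 3.
Path Hall→v6→Exit (+1); total 4.
Path Hall→v2→v5→v7→Exit (+1); total 5.
No residual Hall→Exit path; max flow = 5.
Certifying cut of size 5: {Hall→Exit, Hall→v2, Hall→v5, v4→Exit, v6→Exit}.

5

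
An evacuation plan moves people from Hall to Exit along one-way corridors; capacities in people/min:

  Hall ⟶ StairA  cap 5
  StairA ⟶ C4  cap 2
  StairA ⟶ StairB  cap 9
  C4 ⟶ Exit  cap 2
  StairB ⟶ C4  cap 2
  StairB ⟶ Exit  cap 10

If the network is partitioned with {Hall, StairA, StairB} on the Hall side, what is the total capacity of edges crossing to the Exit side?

Edges leaving {Hall, StairA, StairB}: StairA→C4 (2), StairB→C4 (2), StairB→Exit (10).
Cut capacity = 2 + 2 + 10 = 14.

14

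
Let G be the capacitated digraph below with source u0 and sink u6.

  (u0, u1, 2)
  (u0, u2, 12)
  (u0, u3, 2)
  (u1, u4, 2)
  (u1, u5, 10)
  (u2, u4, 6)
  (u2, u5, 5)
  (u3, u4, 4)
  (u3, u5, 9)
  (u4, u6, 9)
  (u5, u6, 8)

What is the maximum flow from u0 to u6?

15

Augment u0→u1→u4→u6: bottleneck 2, flow now 2.
Augment u0→u2→u4→u6: bottleneck 6, flow now 8.
Augment u0→u2→u5→u6: bottleneck 5, flow now 13.
Augment u0→u3→u4→u6: bottleneck 1, flow now 14.
Augment u0→u3→u5→u6: bottleneck 1, flow now 15.
No augmenting path remains; maximum flow = 15.
In the residual graph, reachable from u0: {u0, u2}.
Min-cut edges: u0→u1 (2), u0→u3 (2), u2→u4 (6), u2→u5 (5); capacity 2 + 2 + 6 + 5 = 15.
This cut is saturated, so no flow can exceed 15.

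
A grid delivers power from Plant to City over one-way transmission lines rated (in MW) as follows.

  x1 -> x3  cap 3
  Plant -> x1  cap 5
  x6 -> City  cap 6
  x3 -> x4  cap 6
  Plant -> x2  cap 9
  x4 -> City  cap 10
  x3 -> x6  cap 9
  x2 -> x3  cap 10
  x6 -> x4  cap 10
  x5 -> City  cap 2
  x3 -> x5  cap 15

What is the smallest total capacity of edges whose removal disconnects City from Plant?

Augment Plant→x1→x3→x4→City: bottleneck 3, flow now 3.
Augment Plant→x2→x3→x4→City: bottleneck 3, flow now 6.
Augment Plant→x2→x3→x5→City: bottleneck 2, flow now 8.
Augment Plant→x2→x3→x6→City: bottleneck 4, flow now 12.
No augmenting path remains; maximum flow = 12.
By max-flow min-cut, the minimum cut capacity equals the max flow.
In the residual graph, reachable from Plant: {Plant, x1}.
Min-cut edges: Plant→x2 (9), x1→x3 (3); capacity 9 + 3 = 12.

12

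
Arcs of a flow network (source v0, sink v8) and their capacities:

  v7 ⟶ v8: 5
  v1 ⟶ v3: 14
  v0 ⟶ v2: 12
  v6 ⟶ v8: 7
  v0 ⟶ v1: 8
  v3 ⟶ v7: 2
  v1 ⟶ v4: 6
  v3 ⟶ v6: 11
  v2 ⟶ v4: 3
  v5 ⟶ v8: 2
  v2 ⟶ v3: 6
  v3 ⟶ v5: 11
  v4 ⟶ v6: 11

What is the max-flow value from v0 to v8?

Augment v0→v1→v3→v5→v8: bottleneck 2, flow now 2.
Augment v0→v1→v3→v6→v8: bottleneck 6, flow now 8.
Augment v0→v2→v3→v6→v8: bottleneck 1, flow now 9.
Augment v0→v2→v3→v7→v8: bottleneck 2, flow now 11.
No augmenting path remains; maximum flow = 11.
In the residual graph, reachable from v0: {v0, v1, v2, v3, v4, v5, v6}.
Min-cut edges: v3→v7 (2), v5→v8 (2), v6→v8 (7); capacity 2 + 2 + 7 = 11.
This cut is saturated, so no flow can exceed 11.

11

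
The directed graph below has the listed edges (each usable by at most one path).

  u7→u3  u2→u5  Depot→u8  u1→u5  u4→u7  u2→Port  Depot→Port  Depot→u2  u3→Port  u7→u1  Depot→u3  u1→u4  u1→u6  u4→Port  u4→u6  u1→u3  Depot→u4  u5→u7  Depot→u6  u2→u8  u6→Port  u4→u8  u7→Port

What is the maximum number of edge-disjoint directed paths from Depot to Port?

Assign every edge capacity 1; by Menger, the answer equals the max flow.
Path Depot→Port (+1); total 1.
Path Depot→u2→Port (+1); total 2.
Path Depot→u3→Port (+1); total 3.
Path Depot→u4→Port (+1); total 4.
Path Depot→u6→Port (+1); total 5.
No residual Depot→Port path; max flow = 5.
Certifying cut of size 5: {Depot→Port, Depot→u2, Depot→u3, Depot→u4, Depot→u6}.

5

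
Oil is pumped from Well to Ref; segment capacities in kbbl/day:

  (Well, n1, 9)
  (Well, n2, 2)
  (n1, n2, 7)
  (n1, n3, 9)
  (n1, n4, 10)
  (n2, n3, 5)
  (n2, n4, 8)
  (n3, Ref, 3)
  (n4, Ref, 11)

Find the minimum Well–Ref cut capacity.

11

Augment Well→n1→n3→Ref: bottleneck 3, flow now 3.
Augment Well→n1→n4→Ref: bottleneck 6, flow now 9.
Augment Well→n2→n4→Ref: bottleneck 2, flow now 11.
No augmenting path remains; maximum flow = 11.
By max-flow min-cut, the minimum cut capacity equals the max flow.
In the residual graph, reachable from Well: {Well}.
Min-cut edges: Well→n1 (9), Well→n2 (2); capacity 9 + 2 = 11.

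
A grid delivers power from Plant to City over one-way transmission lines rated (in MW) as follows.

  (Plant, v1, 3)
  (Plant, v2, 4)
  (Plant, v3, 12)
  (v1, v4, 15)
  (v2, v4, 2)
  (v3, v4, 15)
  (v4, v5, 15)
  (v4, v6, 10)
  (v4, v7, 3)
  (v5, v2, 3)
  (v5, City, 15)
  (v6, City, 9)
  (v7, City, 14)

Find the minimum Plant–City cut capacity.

17

Augment Plant→v1→v4→v5→City: bottleneck 3, flow now 3.
Augment Plant→v2→v4→v5→City: bottleneck 2, flow now 5.
Augment Plant→v3→v4→v5→City: bottleneck 10, flow now 15.
Augment Plant→v3→v4→v6→City: bottleneck 2, flow now 17.
No augmenting path remains; maximum flow = 17.
By max-flow min-cut, the minimum cut capacity equals the max flow.
In the residual graph, reachable from Plant: {Plant, v2}.
Min-cut edges: Plant→v1 (3), Plant→v3 (12), v2→v4 (2); capacity 3 + 12 + 2 = 17.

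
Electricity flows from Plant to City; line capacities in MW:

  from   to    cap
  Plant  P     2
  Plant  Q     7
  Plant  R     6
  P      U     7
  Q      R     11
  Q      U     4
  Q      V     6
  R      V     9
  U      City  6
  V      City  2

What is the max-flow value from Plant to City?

Augment Plant→P→U→City: bottleneck 2, flow now 2.
Augment Plant→Q→U→City: bottleneck 4, flow now 6.
Augment Plant→Q→V→City: bottleneck 2, flow now 8.
No augmenting path remains; maximum flow = 8.
In the residual graph, reachable from Plant: {Plant, Q, R, V}.
Min-cut edges: Plant→P (2), Q→U (4), V→City (2); capacity 2 + 4 + 2 = 8.
This cut is saturated, so no flow can exceed 8.

8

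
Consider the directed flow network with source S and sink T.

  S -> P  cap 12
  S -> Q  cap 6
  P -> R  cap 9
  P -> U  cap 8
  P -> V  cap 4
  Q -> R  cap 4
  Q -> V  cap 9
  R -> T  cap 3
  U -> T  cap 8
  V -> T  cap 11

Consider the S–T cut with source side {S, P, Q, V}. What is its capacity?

Edges leaving {S, P, Q, V}: P→R (9), P→U (8), Q→R (4), V→T (11).
Cut capacity = 9 + 8 + 4 + 11 = 32.

32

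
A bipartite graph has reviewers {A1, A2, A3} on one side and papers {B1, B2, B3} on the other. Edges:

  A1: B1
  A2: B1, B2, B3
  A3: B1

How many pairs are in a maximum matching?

Unit-capacity flow: source→left, listed edges, right→sink; max matching = max flow.
Augmenting path A1→B1 (+1); matched 1.
Augmenting path A2→B2 (+1); matched 2.
No augmenting path remains; maximum matching = 2.
König certificate: {A2, B1} is a vertex cover of size 2 (every listed pair touches it), so no matching can be larger.

2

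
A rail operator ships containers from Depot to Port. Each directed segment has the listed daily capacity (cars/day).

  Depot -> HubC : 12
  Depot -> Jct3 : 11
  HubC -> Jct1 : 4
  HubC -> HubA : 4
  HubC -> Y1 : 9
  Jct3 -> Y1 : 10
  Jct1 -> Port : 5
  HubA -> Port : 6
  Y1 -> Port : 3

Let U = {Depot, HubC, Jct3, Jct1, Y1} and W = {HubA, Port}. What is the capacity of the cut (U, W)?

Edges leaving {Depot, HubC, Jct3, Jct1, Y1}: HubC→HubA (4), Jct1→Port (5), Y1→Port (3).
Cut capacity = 4 + 5 + 3 = 12.

12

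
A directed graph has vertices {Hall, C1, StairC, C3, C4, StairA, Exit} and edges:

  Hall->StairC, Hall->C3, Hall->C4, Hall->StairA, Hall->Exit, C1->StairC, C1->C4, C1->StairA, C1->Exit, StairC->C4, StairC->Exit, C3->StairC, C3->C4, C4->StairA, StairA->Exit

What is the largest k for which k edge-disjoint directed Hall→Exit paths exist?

Assign every edge capacity 1; by Menger, the answer equals the max flow.
Path Hall→Exit (+1); total 1.
Path Hall→StairC→Exit (+1); total 2.
Path Hall→StairA→Exit (+1); total 3.
No residual Hall→Exit path; max flow = 3.
Certifying cut of size 3: {Hall→Exit, StairA→Exit, StairC→Exit}.

3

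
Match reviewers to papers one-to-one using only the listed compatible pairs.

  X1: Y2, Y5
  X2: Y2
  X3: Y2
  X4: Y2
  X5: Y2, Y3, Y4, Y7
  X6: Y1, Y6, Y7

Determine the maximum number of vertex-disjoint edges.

Unit-capacity flow: source→left, listed edges, right→sink; max matching = max flow.
Augmenting path X1→Y2 (+1); matched 1.
Augmenting path X5→Y3 (+1); matched 2.
Augmenting path X6→Y1 (+1); matched 3.
Augmenting path X2→Y2→X1→Y5 (+1); matched 4.
No augmenting path remains; maximum matching = 4.
König certificate: {X1, X5, X6, Y2} is a vertex cover of size 4 (every listed pair touches it), so no matching can be larger.

4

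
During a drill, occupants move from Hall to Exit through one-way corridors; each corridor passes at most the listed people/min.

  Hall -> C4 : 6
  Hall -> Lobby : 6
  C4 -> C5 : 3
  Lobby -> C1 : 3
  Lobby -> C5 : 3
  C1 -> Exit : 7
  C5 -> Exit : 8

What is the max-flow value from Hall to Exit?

Augment Hall→C4→C5→Exit: bottleneck 3, flow now 3.
Augment Hall→Lobby→C1→Exit: bottleneck 3, flow now 6.
Augment Hall→Lobby→C5→Exit: bottleneck 3, flow now 9.
No augmenting path remains; maximum flow = 9.
In the residual graph, reachable from Hall: {Hall, C4}.
Min-cut edges: Hall→Lobby (6), C4→C5 (3); capacity 6 + 3 = 9.
This cut is saturated, so no flow can exceed 9.

9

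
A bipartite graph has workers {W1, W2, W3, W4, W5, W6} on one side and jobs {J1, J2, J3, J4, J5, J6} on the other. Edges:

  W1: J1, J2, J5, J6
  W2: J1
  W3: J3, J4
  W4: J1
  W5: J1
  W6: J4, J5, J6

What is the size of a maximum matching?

Unit-capacity flow: source→left, listed edges, right→sink; max matching = max flow.
Augmenting path W1→J1 (+1); matched 1.
Augmenting path W3→J3 (+1); matched 2.
Augmenting path W6→J4 (+1); matched 3.
Augmenting path W2→J1→W1→J2 (+1); matched 4.
No augmenting path remains; maximum matching = 4.
König certificate: {W1, W3, W6, J1} is a vertex cover of size 4 (every listed pair touches it), so no matching can be larger.

4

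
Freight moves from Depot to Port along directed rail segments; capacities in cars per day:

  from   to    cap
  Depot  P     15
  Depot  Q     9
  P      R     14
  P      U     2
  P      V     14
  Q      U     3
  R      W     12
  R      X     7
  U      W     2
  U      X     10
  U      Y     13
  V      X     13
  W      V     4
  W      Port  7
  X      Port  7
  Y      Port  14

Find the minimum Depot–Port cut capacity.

Augment Depot→P→R→W→Port: bottleneck 7, flow now 7.
Augment Depot→P→R→X→Port: bottleneck 7, flow now 14.
Augment Depot→P→U→Y→Port: bottleneck 1, flow now 15.
Augment Depot→Q→U→Y→Port: bottleneck 3, flow now 18.
No augmenting path remains; maximum flow = 18.
By max-flow min-cut, the minimum cut capacity equals the max flow.
In the residual graph, reachable from Depot: {Depot, Q}.
Min-cut edges: Depot→P (15), Q→U (3); capacity 15 + 3 = 18.

18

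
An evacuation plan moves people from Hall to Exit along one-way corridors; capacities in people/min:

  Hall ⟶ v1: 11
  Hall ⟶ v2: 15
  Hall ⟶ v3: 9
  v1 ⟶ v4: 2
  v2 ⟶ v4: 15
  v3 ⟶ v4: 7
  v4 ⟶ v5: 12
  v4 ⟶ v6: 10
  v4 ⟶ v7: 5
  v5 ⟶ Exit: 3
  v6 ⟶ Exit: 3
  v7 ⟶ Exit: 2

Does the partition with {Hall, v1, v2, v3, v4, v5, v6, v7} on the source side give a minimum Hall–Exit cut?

Given cut capacity: 3 + 3 + 2 = 8.
Augment Hall→v1→v4→v5→Exit: bottleneck 2, flow now 2.
Augment Hall→v2→v4→v5→Exit: bottleneck 1, flow now 3.
Augment Hall→v2→v4→v6→Exit: bottleneck 3, flow now 6.
Augment Hall→v2→v4→v7→Exit: bottleneck 2, flow now 8.
No augmenting path remains; maximum flow = 8.
Cut capacity 8 equals the max flow, so it is a minimum cut.

Yes — it is a minimum cut (capacity 8).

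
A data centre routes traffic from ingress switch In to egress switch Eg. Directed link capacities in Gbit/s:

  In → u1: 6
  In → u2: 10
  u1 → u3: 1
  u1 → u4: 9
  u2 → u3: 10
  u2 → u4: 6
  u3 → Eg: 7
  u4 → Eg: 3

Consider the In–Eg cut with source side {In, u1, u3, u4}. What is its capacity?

20

Edges leaving {In, u1, u3, u4}: In→u2 (10), u3→Eg (7), u4→Eg (3).
Cut capacity = 10 + 7 + 3 = 20.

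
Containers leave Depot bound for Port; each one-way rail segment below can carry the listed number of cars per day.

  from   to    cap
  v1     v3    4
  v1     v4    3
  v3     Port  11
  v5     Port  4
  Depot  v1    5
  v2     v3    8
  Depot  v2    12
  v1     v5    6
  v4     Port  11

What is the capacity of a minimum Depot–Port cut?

13

Augment Depot→v1→v3→Port: bottleneck 4, flow now 4.
Augment Depot→v1→v4→Port: bottleneck 1, flow now 5.
Augment Depot→v2→v3→Port: bottleneck 7, flow now 12.
Augment Depot→v2→v3→v1→v4→Port: bottleneck 1, flow now 13. (uses reverse residual edge)
No augmenting path remains; maximum flow = 13.
By max-flow min-cut, the minimum cut capacity equals the max flow.
In the residual graph, reachable from Depot: {Depot, v2}.
Min-cut edges: Depot→v1 (5), v2→v3 (8); capacity 5 + 8 = 13.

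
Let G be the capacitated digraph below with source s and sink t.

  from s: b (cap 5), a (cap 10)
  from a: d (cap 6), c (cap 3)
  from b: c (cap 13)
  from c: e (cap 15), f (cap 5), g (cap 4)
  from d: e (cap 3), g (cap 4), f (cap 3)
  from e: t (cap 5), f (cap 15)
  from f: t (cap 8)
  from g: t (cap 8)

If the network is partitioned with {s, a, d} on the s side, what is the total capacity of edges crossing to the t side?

Edges leaving {s, a, d}: s→b (5), a→c (3), d→e (3), d→f (3), d→g (4).
Cut capacity = 5 + 3 + 3 + 3 + 4 = 18.

18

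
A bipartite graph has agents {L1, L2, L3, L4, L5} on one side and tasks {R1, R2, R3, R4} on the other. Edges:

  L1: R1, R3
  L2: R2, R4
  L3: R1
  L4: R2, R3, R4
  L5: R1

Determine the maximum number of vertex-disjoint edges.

4

Unit-capacity flow: source→left, listed edges, right→sink; max matching = max flow.
Augmenting path L1→R1 (+1); matched 1.
Augmenting path L2→R2 (+1); matched 2.
Augmenting path L4→R3 (+1); matched 3.
Augmenting path L3→R1→L1→R3→L4→R4 (+1); matched 4.
No augmenting path remains; maximum matching = 4.
König certificate: {L1, L2, L4, R1} is a vertex cover of size 4 (every listed pair touches it), so no matching can be larger.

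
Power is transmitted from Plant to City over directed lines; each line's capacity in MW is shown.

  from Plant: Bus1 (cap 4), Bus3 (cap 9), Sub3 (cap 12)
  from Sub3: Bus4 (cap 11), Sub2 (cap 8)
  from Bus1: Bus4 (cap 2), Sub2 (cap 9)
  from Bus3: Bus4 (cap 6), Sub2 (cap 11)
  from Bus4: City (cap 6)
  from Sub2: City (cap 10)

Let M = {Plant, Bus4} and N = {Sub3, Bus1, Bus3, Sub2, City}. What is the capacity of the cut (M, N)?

31

Edges leaving {Plant, Bus4}: Plant→Sub3 (12), Plant→Bus1 (4), Plant→Bus3 (9), Bus4→City (6).
Cut capacity = 12 + 4 + 9 + 6 = 31.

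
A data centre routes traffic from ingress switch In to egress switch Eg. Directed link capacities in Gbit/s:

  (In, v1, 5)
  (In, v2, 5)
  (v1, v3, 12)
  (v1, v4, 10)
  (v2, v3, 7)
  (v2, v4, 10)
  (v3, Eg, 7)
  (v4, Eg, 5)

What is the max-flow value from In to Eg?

Augment In→v1→v3→Eg: bottleneck 5, flow now 5.
Augment In→v2→v3→Eg: bottleneck 2, flow now 7.
Augment In→v2→v4→Eg: bottleneck 3, flow now 10.
No augmenting path remains; maximum flow = 10.
In the residual graph, reachable from In: {In}.
Min-cut edges: In→v1 (5), In→v2 (5); capacity 5 + 5 = 10.
This cut is saturated, so no flow can exceed 10.

10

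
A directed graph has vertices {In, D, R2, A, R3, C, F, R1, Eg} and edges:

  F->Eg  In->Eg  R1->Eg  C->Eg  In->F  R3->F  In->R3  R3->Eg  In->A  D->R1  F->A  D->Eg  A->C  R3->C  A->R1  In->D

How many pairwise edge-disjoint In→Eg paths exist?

Assign every edge capacity 1; by Menger, the answer equals the max flow.
Path In→Eg (+1); total 1.
Path In→D→Eg (+1); total 2.
Path In→R3→Eg (+1); total 3.
Path In→F→Eg (+1); total 4.
Path In→A→C→Eg (+1); total 5.
No residual In→Eg path; max flow = 5.
Certifying cut of size 5: {In→A, In→D, In→Eg, In→F, In→R3}.

5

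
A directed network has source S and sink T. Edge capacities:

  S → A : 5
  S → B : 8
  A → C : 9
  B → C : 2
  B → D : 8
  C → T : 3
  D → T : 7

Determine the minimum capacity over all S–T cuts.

Augment S→A→C→T: bottleneck 3, flow now 3.
Augment S→B→D→T: bottleneck 7, flow now 10.
No augmenting path remains; maximum flow = 10.
By max-flow min-cut, the minimum cut capacity equals the max flow.
In the residual graph, reachable from S: {S, A, B, C, D}.
Min-cut edges: C→T (3), D→T (7); capacity 3 + 7 = 10.

10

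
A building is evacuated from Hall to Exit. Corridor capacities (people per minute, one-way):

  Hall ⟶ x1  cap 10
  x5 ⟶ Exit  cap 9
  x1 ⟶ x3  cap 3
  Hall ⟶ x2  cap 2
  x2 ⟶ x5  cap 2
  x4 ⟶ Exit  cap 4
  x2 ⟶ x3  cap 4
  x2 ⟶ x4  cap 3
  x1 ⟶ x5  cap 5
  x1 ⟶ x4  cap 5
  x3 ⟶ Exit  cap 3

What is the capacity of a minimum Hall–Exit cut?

Augment Hall→x1→x3→Exit: bottleneck 3, flow now 3.
Augment Hall→x1→x4→Exit: bottleneck 4, flow now 7.
Augment Hall→x1→x5→Exit: bottleneck 3, flow now 10.
Augment Hall→x2→x5→Exit: bottleneck 2, flow now 12.
No augmenting path remains; maximum flow = 12.
By max-flow min-cut, the minimum cut capacity equals the max flow.
In the residual graph, reachable from Hall: {Hall}.
Min-cut edges: Hall→x1 (10), Hall→x2 (2); capacity 10 + 2 = 12.

12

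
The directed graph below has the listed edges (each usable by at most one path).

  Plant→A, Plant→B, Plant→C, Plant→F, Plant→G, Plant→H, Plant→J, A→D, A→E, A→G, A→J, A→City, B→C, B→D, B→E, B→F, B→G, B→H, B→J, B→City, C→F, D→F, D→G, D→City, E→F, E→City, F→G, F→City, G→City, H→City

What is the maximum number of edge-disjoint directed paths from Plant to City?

Assign every edge capacity 1; by Menger, the answer equals the max flow.
Path Plant→A→City (+1); total 1.
Path Plant→B→City (+1); total 2.
Path Plant→F→City (+1); total 3.
Path Plant→G→City (+1); total 4.
Path Plant→H→City (+1); total 5.
No residual Plant→City path; max flow = 5.
Certifying cut of size 5: {F→City, G→City, Plant→A, Plant→B, Plant→H}.

5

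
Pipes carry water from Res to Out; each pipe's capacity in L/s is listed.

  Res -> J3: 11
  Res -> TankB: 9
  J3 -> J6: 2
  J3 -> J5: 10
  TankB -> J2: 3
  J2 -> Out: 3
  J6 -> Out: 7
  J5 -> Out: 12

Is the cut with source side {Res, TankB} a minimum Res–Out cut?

Yes — it is a minimum cut (capacity 14).

Given cut capacity: 11 + 3 = 14.
Augment Res→J3→J6→Out: bottleneck 2, flow now 2.
Augment Res→J3→J5→Out: bottleneck 9, flow now 11.
Augment Res→TankB→J2→Out: bottleneck 3, flow now 14.
No augmenting path remains; maximum flow = 14.
Cut capacity 14 equals the max flow, so it is a minimum cut.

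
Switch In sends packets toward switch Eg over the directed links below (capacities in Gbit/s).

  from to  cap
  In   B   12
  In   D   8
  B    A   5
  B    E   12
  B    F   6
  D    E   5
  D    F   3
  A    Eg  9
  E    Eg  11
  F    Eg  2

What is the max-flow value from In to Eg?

18

Augment In→B→A→Eg: bottleneck 5, flow now 5.
Augment In→B→E→Eg: bottleneck 7, flow now 12.
Augment In→D→E→Eg: bottleneck 4, flow now 16.
Augment In→D→F→Eg: bottleneck 2, flow now 18.
No augmenting path remains; maximum flow = 18.
In the residual graph, reachable from In: {In, B, D, E, F}.
Min-cut edges: B→A (5), E→Eg (11), F→Eg (2); capacity 5 + 11 + 2 = 18.
This cut is saturated, so no flow can exceed 18.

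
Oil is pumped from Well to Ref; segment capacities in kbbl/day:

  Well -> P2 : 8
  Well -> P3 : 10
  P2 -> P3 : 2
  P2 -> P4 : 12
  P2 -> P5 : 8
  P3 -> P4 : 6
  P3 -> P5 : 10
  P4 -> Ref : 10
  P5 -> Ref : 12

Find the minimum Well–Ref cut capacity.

Augment Well→P2→P4→Ref: bottleneck 8, flow now 8.
Augment Well→P3→P4→Ref: bottleneck 2, flow now 10.
Augment Well→P3→P5→Ref: bottleneck 8, flow now 18.
No augmenting path remains; maximum flow = 18.
By max-flow min-cut, the minimum cut capacity equals the max flow.
In the residual graph, reachable from Well: {Well}.
Min-cut edges: Well→P2 (8), Well→P3 (10); capacity 8 + 10 = 18.

18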